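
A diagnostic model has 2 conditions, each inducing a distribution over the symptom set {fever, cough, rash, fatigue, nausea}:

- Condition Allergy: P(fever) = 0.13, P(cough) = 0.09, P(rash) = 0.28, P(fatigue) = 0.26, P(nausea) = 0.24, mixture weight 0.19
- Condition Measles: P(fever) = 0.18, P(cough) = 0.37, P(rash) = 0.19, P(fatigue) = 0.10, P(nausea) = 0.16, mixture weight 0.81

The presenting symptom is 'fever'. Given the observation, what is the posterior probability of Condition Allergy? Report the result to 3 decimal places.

By Bayes' theorem, P(k | x) = w_k f_k(x) / Σ_j w_j f_j(x).
Categorical probabilities:
  f_Allergy = 0.13
  f_Measles = 0.18
Unnormalised posteriors:
  w_Allergy·f_Allergy = 0.19 × 0.13 = 0.0247
  w_Measles·f_Measles = 0.81 × 0.18 = 0.1458
Denominator: 0.0247 + 0.1458 = 0.1705
P(Condition Allergy | x) ≈ 0.145

0.145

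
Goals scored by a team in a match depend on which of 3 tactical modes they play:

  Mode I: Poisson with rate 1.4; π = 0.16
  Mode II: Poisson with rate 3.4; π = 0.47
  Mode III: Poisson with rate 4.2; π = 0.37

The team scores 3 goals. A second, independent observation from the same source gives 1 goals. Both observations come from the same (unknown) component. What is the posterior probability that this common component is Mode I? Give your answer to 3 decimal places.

0.281

The responsibility of component k is w_k f_k(x) divided by Σ_j w_j f_j(x).
Since both observations come from the same component, the likelihood for component k is f_k(x₁)·f_k(x₂).
  f_I = [0.112777] × [0.345236] = 0.0389347
  f_II = [0.218617] × [0.113469] = 0.0248063
  f_III = [0.185165] × [0.0629814] = 0.011662
Unnormalised posteriors:
  w_I·f_I = 0.16 × 0.0389347 = 0.00622954
  w_II·f_II = 0.47 × 0.0248063 = 0.011659
  w_III·f_III = 0.37 × 0.011662 = 0.00431493
Evidence: 0.00622954 + 0.011659 + 0.00431493 = 0.0222034
P(Mode I | data) ≈ 0.281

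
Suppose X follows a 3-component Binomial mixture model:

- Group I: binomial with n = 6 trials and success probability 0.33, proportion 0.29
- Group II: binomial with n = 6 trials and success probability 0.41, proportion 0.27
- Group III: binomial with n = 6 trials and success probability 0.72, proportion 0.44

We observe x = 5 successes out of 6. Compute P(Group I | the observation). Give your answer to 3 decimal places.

0.029

By Bayes' theorem, P(k | x) = π_k f_k(x) / Σ_j π_j f_j(x).
Evaluate each component's likelihood at the observed value:
  f_I = C(6,5)·0.33^5·0.67^1 = 6·0.00391354·0.67 = 0.0157324
  f_II = C(6,5)·0.41^5·0.59^1 = 6·0.0115856·0.59 = 0.0410131
  f_III = C(6,5)·0.72^5·0.28^1 = 6·0.193492·0.28 = 0.325066
Unnormalised posteriors:
  π_I·f_I = 0.29 × 0.0157324 = 0.0045624
  π_II·f_II = 0.27 × 0.0410131 = 0.0110735
  π_III·f_III = 0.44 × 0.325066 = 0.143029
Normaliser: 0.0045624 + 0.0110735 + 0.143029 = 0.158665
Responsibility of Group I: 0.0045624 / 0.158665 ≈ 0.029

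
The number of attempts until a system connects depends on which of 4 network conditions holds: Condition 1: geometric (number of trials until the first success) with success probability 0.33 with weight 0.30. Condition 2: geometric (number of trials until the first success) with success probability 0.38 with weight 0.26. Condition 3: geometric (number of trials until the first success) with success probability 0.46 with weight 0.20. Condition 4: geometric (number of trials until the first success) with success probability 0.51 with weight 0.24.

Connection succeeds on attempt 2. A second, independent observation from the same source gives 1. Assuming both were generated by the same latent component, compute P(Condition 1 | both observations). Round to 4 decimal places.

Posterior ∝ prior × likelihood, so P(k | x) ∝ P(Z=k) f_k(x); normalise over all components.
Since both observations come from the same component, the likelihood for component k is f_k(x₁)·f_k(x₂).
  f_1 = [0.2211] × [0.33] = 0.072963
  f_2 = [0.2356] × [0.38] = 0.089528
  f_3 = [0.2484] × [0.46] = 0.114264
  f_4 = [0.2499] × [0.51] = 0.127449
Weight by the priors:
  P(Z=1)·f_1 = 0.30 × 0.072963 = 0.0218889
  P(Z=2)·f_2 = 0.26 × 0.089528 = 0.0232773
  P(Z=3)·f_3 = 0.20 × 0.114264 = 0.0228528
  P(Z=4)·f_4 = 0.24 × 0.127449 = 0.0305878
Normaliser: 0.0218889 + 0.0232773 + 0.0228528 + 0.0305878 = 0.0986067
So the posterior for Condition 1 is 0.0218889 / 0.0986067 ≈ 0.2220.

0.2220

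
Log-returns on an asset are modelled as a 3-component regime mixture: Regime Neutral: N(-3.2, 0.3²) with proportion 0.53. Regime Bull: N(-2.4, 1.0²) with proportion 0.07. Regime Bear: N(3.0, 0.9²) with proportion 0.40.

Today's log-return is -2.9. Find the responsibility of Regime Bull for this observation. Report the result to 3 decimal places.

0.055

P(component k | x) = w_k·f_k(x) / marginal(x), where marginal(x) = Σ_j w_j·f_j(x).
Component likelihoods at x = -2.9:
  L_Neutral = 0.806569
  L_Bull = 0.352065
  L_Bear = 2.06394e-10
Multiply by the mixture weights:
  w_Neutral·L_Neutral = 0.53 × 0.806569 = 0.427482
  w_Bull·L_Bull = 0.07 × 0.352065 = 0.0246446
  w_Bear·L_Bear = 0.40 × 2.06394e-10 = 8.25577e-11
Denominator: 0.427482 + 0.0246446 + 8.25577e-11 = 0.452126
P(Regime Bull | -2.9) = 0.0246446 / 0.452126 ≈ 0.055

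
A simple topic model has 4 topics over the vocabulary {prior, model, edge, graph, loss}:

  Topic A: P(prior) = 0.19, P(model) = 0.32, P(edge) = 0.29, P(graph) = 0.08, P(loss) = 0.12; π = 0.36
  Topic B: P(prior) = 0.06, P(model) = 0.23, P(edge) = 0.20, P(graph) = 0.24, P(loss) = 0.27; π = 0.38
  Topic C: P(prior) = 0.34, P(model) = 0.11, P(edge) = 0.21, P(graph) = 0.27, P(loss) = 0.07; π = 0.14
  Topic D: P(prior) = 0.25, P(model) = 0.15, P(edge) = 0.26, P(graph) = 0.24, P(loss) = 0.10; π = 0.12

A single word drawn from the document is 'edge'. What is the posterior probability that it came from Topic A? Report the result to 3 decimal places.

P(component k | x) = π_k·f_k(x) / marginal(x), where marginal(x) = Σ_j π_j·f_j(x).
Categorical probabilities:
  f_A = P(edge | comp) = 0.29
  f_B = P(edge | comp) = 0.20
  f_C = P(edge | comp) = 0.21
  f_D = P(edge | comp) = 0.26
Prior × likelihood for each component:
  π_A·f_A = 0.36 × 0.29 = 0.1044
  π_B·f_B = 0.38 × 0.2 = 0.076
  π_C·f_C = 0.14 × 0.21 = 0.0294
  π_D·f_D = 0.12 × 0.26 = 0.0312
Normaliser: 0.1044 + 0.076 + 0.0294 + 0.0312 = 0.241
So the posterior for Topic A is 0.1044 / 0.241 ≈ 0.433.

0.433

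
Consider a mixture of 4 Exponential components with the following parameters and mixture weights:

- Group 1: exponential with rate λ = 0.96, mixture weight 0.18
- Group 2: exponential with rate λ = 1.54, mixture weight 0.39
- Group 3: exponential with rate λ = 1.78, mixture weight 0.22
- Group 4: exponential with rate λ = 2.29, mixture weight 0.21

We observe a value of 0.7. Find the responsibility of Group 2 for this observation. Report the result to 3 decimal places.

0.407

The responsibility of component k is P(Z=k) f_k(x) divided by Σ_j P(Z=j) f_j(x).
Component likelihoods at x = 0.7:
  p_1 = 0.96·e^(−0.96·0.7) = 0.96·e^(−0.6720) = 0.490259
  p_2 = 1.54·e^(−1.54·0.7) = 1.54·e^(−1.0780) = 0.524024
  p_3 = 1.78·e^(−1.78·0.7) = 1.78·e^(−1.2460) = 0.512023
  p_4 = 2.29·e^(−2.29·0.7) = 2.29·e^(−1.6030) = 0.460958
Unnormalised posteriors:
  P(Z=1)·p_1 = 0.18 × 0.490259 = 0.0882466
  P(Z=2)·p_2 = 0.39 × 0.524024 = 0.204369
  P(Z=3)·p_3 = 0.22 × 0.512023 = 0.112645
  P(Z=4)·p_4 = 0.21 × 0.460958 = 0.0968012
Sum: 0.0882466 + 0.204369 + 0.112645 + 0.0968012 = 0.502062
P(Group 2 | data) = 0.204369 / 0.502062 ≈ 0.407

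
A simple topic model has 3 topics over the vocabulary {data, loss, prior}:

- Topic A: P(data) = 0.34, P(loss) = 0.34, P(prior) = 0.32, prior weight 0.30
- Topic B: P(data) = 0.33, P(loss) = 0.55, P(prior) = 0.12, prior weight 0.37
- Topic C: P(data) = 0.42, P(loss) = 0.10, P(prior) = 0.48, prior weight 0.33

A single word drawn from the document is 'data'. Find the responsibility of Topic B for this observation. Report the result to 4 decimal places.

0.3366

By Bayes' theorem, P(k | x) = w_k f_k(x) / Σ_j w_j f_j(x).
Component likelihoods at x = 'data':
  p_A = 0.34
  p_B = 0.33
  p_C = 0.42
Prior × likelihood for each component:
  w_A·p_A = 0.30 × 0.34 = 0.102
  w_B·p_B = 0.37 × 0.33 = 0.1221
  w_C·p_C = 0.33 × 0.42 = 0.1386
Normaliser: 0.102 + 0.1221 + 0.1386 = 0.3627
P(Topic B | the observation) ≈ 0.3366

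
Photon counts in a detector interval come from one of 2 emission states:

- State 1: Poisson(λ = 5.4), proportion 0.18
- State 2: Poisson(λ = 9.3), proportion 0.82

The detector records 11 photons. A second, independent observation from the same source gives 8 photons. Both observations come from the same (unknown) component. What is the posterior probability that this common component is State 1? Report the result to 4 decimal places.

By Bayes' theorem, P(k | x) = P(Z=k) f_k(x) / Σ_j P(Z=j) f_j(x).
Since both observations come from the same component, the likelihood for component k is f_k(x₁)·f_k(x₂).
  p_1 = [e^(−5.4)·5.4^11/11! = 0.0128821] × [0.0809915] = 0.00104334
  p_2 = [e^(−9.3)·9.3^11/11! = 0.10309] × [0.126883] = 0.0130804
Unnormalised posteriors:
  P(Z=1)·p_1 = 0.18 × 0.00104334 = 0.000187801
  P(Z=2)·p_2 = 0.82 × 0.0130804 = 0.010726
Marginal: 0.000187801 + 0.010726 = 0.0109138
P(State 1 | data) ≈ 0.0172

0.0172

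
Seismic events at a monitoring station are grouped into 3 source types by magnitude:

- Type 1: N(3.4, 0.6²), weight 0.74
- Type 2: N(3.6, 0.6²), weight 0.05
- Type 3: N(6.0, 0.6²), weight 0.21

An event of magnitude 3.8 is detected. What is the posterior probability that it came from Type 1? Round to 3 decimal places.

By Bayes' theorem, P(k | x) = π_k f_k(x) / Σ_j π_j f_j(x).
Normal densities:
  p_1 = 0.532413
  p_2 = 0.628972
  p_3 = 0.000800451
Prior × likelihood for each component:
  π_1·p_1 = 0.74 × 0.532413 = 0.393986
  π_2·p_2 = 0.05 × 0.628972 = 0.0314486
  π_3·p_3 = 0.21 × 0.000800451 = 0.000168095
Evidence: 0.393986 + 0.0314486 + 0.000168095 = 0.425603
P(Type 1 | the observation) ≈ 0.926

0.926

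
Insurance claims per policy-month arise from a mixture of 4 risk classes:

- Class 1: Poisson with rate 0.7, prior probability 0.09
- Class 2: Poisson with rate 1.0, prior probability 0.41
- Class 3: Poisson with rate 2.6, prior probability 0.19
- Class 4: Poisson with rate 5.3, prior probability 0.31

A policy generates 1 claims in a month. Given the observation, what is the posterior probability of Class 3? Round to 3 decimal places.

The responsibility of component k is P(Z=k) f_k(x) divided by Σ_j P(Z=j) f_j(x).
Poisson probabilities:
  p_1 = e^(−0.7)·0.7^1/1! = 0.34761
  p_2 = e^(−1.0)·1.0^1/1! = 0.367879
  p_3 = e^(−2.6)·2.6^1/1! = 0.193111
  p_4 = e^(−5.3)·5.3^1/1! = 0.0264554
Prior × likelihood for each component:
  P(Z=1)·p_1 = 0.09 × 0.34761 = 0.0312849
  P(Z=2)·p_2 = 0.41 × 0.367879 = 0.150831
  P(Z=3)·p_3 = 0.19 × 0.193111 = 0.0366911
  P(Z=4)·p_4 = 0.31 × 0.0264554 = 0.00820119
Evidence: 0.0312849 + 0.150831 + 0.0366911 + 0.00820119 = 0.227008
So the posterior for Class 3 is 0.0366911 / 0.227008 ≈ 0.162.

0.162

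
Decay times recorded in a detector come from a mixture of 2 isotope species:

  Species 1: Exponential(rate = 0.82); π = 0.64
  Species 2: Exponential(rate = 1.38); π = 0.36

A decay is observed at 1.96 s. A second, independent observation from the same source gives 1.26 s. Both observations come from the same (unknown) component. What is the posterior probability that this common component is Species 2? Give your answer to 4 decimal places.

0.2079

Apply Bayes' rule: the posterior for each component is proportional to its prior times its likelihood at x.
Since both observations come from the same component, the likelihood for component k is f_k(x₁)·f_k(x₂).
  p_1 = [0.82·e^(−0.82·1.96) = 0.82·e^(−1.6072) = 0.164367] × [0.29181] = 0.0479641
  p_2 = [1.38·e^(−1.38·1.96) = 1.38·e^(−2.7048) = 0.0922995] × [0.242509] = 0.0223835
Multiply by the mixture weights:
  π_1·p_1 = 0.64 × 0.0479641 = 0.030697
  π_2·p_2 = 0.36 × 0.0223835 = 0.00805805
Sum: 0.030697 + 0.00805805 = 0.0387551
Responsibility of Species 2: 0.00805805 / 0.0387551 ≈ 0.2079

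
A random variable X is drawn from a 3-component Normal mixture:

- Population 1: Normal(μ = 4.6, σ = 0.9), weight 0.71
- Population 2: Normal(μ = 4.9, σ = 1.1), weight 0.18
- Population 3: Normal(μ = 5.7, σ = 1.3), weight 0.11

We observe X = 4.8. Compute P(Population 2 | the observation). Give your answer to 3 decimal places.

0.163

By Bayes' theorem, P(k | x) = π_k f_k(x) / Σ_j π_j f_j(x).
Normal densities:
  p_1 = (1/(0.9·√(2π)))·exp(−(4.8−4.6)²/(2·0.9²)) = 0.443269·exp(-0.02469) = 0.432458
  p_2 = (1/(1.1·√(2π)))·exp(−(4.8−4.9)²/(2·1.1²)) = 0.362675·exp(-0.00413) = 0.361179
  p_3 = (1/(1.3·√(2π)))·exp(−(4.8−5.7)²/(2·1.3²)) = 0.306879·exp(-0.23964) = 0.241485
Unnormalised posteriors:
  π_1·p_1 = 0.71 × 0.432458 = 0.307045
  π_2·p_2 = 0.18 × 0.361179 = 0.0650123
  π_3·p_3 = 0.11 × 0.241485 = 0.0265634
Evidence: 0.307045 + 0.0650123 + 0.0265634 = 0.398621
So the posterior for Population 2 is 0.0650123 / 0.398621 ≈ 0.163.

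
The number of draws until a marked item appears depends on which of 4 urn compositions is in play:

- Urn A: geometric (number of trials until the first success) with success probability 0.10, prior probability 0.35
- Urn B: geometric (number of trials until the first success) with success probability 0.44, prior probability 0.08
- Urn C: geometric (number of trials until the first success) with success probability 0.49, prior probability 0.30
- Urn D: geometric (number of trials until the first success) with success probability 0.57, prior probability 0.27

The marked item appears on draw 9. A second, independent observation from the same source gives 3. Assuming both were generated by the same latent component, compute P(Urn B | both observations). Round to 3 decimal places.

Posterior ∝ prior × likelihood, so P(k | x) ∝ π_k f_k(x); normalise over all components.
Since both observations come from the same component, the likelihood for component k is f_k(x₁)·f_k(x₂).
  f_A = [0.0430467] × [0.081] = 0.00348678
  f_B = [0.00425556] × [0.137984] = 0.000587199
  f_C = [0.00224263] × [0.127449] = 0.000285821
  f_D = [0.000666227] × [0.105393] = 7.02157e-05
Weight by the priors:
  π_A·f_A = 0.35 × 0.00348678 = 0.00122037
  π_B·f_B = 0.08 × 0.000587199 = 4.6976e-05
  π_C·f_C = 0.30 × 0.000285821 = 8.57463e-05
  π_D·f_D = 0.27 × 7.02157e-05 = 1.89582e-05
Sum: 0.00122037 + 4.6976e-05 + 8.57463e-05 + 1.89582e-05 = 0.00137205
So the posterior for Urn B is 4.6976e-05 / 0.00137205 ≈ 0.034.

0.034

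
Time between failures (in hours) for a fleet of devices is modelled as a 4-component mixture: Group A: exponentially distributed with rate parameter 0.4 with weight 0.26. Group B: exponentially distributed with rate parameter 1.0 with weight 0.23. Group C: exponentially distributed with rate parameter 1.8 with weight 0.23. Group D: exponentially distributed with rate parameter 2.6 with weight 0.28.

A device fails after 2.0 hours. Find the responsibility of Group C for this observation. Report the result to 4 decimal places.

0.1214

Posterior ∝ prior × likelihood, so P(k | x) ∝ w_k f_k(x); normalise over all components.
Evaluate each component's likelihood at the observed value:
  p_A = 0.4·e^(−0.4·2.0) = 0.4·e^(−0.8000) = 0.179732
  p_B = 1.0·e^(−1.0·2.0) = 1.0·e^(−2.0000) = 0.135335
  p_C = 1.8·e^(−1.8·2.0) = 1.8·e^(−3.6000) = 0.0491827
  p_D = 2.6·e^(−2.6·2.0) = 2.6·e^(−5.2000) = 0.0143431
Multiply by the mixture weights:
  w_A·p_A = 0.26 × 0.179732 = 0.0467302
  w_B·p_B = 0.23 × 0.135335 = 0.0311271
  w_C·p_C = 0.23 × 0.0491827 = 0.011312
  w_D·p_D = 0.28 × 0.0143431 = 0.00401606
Evidence: 0.0467302 + 0.0311271 + 0.011312 + 0.00401606 = 0.0931854
Responsibility of Group C: 0.011312 / 0.0931854 ≈ 0.1214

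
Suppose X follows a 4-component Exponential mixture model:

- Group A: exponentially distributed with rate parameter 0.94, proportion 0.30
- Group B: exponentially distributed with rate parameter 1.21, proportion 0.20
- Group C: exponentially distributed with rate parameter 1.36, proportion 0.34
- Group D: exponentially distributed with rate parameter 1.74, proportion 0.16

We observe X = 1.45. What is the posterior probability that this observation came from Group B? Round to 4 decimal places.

Apply Bayes' rule: the posterior for each component is proportional to its prior times its likelihood at x.
Exponential densities:
  L_A = 0.94·e^(−0.94·1.45) = 0.94·e^(−1.3630) = 0.240538
  L_B = 1.21·e^(−1.21·1.45) = 1.21·e^(−1.7545) = 0.209322
  L_C = 1.36·e^(−1.36·1.45) = 1.36·e^(−1.9720) = 0.189282
  L_D = 1.74·e^(−1.74·1.45) = 1.74·e^(−2.5230) = 0.13958
Unnormalised posteriors:
  π_A·L_A = 0.30 × 0.240538 = 0.0721615
  π_B·L_B = 0.20 × 0.209322 = 0.0418645
  π_C·L_C = 0.34 × 0.189282 = 0.064356
  π_D·L_D = 0.16 × 0.13958 = 0.0223329
Sum: 0.0721615 + 0.0418645 + 0.064356 + 0.0223329 = 0.200715
Responsibility of Group B: 0.0418645 / 0.200715 ≈ 0.2086

0.2086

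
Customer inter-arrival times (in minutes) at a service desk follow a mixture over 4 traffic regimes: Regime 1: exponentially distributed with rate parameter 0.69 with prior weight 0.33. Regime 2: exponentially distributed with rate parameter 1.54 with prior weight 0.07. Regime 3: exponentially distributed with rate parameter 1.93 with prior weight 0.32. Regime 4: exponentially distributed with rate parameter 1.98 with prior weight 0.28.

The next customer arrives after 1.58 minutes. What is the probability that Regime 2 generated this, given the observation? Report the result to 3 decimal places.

0.068

By Bayes' theorem, P(k | x) = P(Z=k) f_k(x) / Σ_j P(Z=j) f_j(x).
Evaluate each component's likelihood at the observed value:
  f_1 = 0.69·e^(−0.69·1.58) = 0.69·e^(−1.0902) = 0.231943
  f_2 = 1.54·e^(−1.54·1.58) = 1.54·e^(−2.4332) = 0.135144
  f_3 = 1.93·e^(−1.93·1.58) = 1.93·e^(−3.0494) = 0.0914576
  f_4 = 1.98·e^(−1.98·1.58) = 1.98·e^(−3.1284) = 0.0866998
Unnormalised posteriors:
  P(Z=1)·f_1 = 0.33 × 0.231943 = 0.0765412
  P(Z=2)·f_2 = 0.07 × 0.135144 = 0.00946005
  P(Z=3)·f_3 = 0.32 × 0.0914576 = 0.0292664
  P(Z=4)·f_4 = 0.28 × 0.0866998 = 0.024276
Normaliser: 0.0765412 + 0.00946005 + 0.0292664 + 0.024276 = 0.139544
Responsibility of Regime 2: 0.00946005 / 0.139544 ≈ 0.068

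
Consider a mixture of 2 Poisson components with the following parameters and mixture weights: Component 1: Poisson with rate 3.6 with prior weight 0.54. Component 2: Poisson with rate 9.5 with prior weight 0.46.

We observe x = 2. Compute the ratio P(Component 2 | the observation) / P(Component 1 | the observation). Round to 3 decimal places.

Posterior odds = (P(Z=i) f_i(x)) / (P(Z=j) f_j(x)); the normalising sum cancels.
Poisson probabilities:
  f_1 = e^(−3.6)·3.6^2/2! = 0.177058
  f_2 = e^(−9.5)·9.5^2/2! = 0.00337769
Odds = (0.46/0.54) × (0.00337769/0.177058) = 0.851852 × 0.0190768 ≈ 0.016

0.016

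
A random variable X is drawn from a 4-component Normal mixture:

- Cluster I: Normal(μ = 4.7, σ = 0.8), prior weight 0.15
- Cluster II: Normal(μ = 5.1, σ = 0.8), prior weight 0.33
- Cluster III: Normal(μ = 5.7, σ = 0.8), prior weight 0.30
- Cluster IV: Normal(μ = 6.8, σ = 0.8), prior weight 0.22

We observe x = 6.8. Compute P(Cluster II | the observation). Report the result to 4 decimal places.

Apply Bayes' rule: the posterior for each component is proportional to its prior times its likelihood at x.
Normal densities:
  L_I = (1/(0.8·√(2π)))·exp(−(6.8−4.7)²/(2·0.8²)) = 0.498678·exp(-3.44531) = 0.0159052
  L_II = (1/(0.8·√(2π)))·exp(−(6.8−5.1)²/(2·0.8²)) = 0.498678·exp(-2.25781) = 0.0521512
  L_III = (1/(0.8·√(2π)))·exp(−(6.8−5.7)²/(2·0.8²)) = 0.498678·exp(-0.94531) = 0.193765
  L_IV = (1/(0.8·√(2π)))·exp(−(6.8−6.8)²/(2·0.8²)) = 0.498678·exp(-0.00000) = 0.498678
Prior × likelihood for each component:
  π_I·L_I = 0.15 × 0.0159052 = 0.00238578
  π_II·L_II = 0.33 × 0.0521512 = 0.0172099
  π_III·L_III = 0.30 × 0.193765 = 0.0581296
  π_IV·L_IV = 0.22 × 0.498678 = 0.109709
Normaliser: 0.00238578 + 0.0172099 + 0.0581296 + 0.109709 = 0.187434
P(Cluster II | 6.8) = 0.0172099 / 0.187434 ≈ 0.0918

0.0918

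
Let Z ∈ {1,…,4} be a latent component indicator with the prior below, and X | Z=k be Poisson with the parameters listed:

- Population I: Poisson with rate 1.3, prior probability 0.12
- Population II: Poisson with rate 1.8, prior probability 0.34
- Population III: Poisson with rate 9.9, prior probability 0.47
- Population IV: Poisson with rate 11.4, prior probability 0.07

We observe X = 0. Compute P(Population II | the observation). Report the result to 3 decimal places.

P(component k | x) = P(Z=k)·f_k(x) / marginal(x), where marginal(x) = Σ_j P(Z=j)·f_j(x).
Component likelihoods at x = 0:
  L_I = e^(−1.3)·1.3^0/0! = 0.272532
  L_II = e^(−1.8)·1.8^0/0! = 0.165299
  L_III = e^(−9.9)·9.9^0/0! = 5.01747e-05
  L_IV = e^(−11.4)·11.4^0/0! = 1.11955e-05
Prior × likelihood for each component:
  P(Z=I)·L_I = 0.12 × 0.272532 = 0.0327038
  P(Z=II)·L_II = 0.34 × 0.165299 = 0.0562016
  P(Z=III)·L_III = 0.47 × 5.01747e-05 = 2.35821e-05
  P(Z=IV)·L_IV = 0.07 × 1.11955e-05 = 7.83684e-07
Marginal: 0.0327038 + 0.0562016 + 2.35821e-05 + 7.83684e-07 = 0.0889298
P(Population II | data) = 0.0562016 / 0.0889298 ≈ 0.632

0.632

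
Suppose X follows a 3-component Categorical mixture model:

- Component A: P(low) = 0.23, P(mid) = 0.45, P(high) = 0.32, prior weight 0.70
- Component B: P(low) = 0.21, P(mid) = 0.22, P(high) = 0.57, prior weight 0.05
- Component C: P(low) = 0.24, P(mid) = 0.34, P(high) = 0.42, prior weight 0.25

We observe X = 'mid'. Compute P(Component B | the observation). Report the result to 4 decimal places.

The responsibility of component k is π_k f_k(x) divided by Σ_j π_j f_j(x).
Component likelihoods at x = 'mid':
  f_A = P(mid | comp) = 0.45
  f_B = P(mid | comp) = 0.22
  f_C = P(mid | comp) = 0.34
Prior × likelihood for each component:
  π_A·f_A = 0.70 × 0.45 = 0.315
  π_B·f_B = 0.05 × 0.22 = 0.011
  π_C·f_C = 0.25 × 0.34 = 0.085
Sum: 0.315 + 0.011 + 0.085 = 0.411
So the posterior for Component B is 0.011 / 0.411 ≈ 0.0268.

0.0268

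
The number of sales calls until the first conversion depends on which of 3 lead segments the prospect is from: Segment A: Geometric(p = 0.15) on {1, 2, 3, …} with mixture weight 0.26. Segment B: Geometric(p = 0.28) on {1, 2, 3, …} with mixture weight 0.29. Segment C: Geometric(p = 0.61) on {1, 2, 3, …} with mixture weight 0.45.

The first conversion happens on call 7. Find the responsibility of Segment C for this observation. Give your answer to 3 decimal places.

0.036

P(component k | x) = w_k·f_k(x) / marginal(x), where marginal(x) = Σ_j w_j·f_j(x).
Evaluate each component's likelihood at the observed value:
  f_A = 0.0565724
  f_B = 0.0390079
  f_C = 0.00214643
Multiply by the mixture weights:
  w_A·f_A = 0.26 × 0.0565724 = 0.0147088
  w_B·f_B = 0.29 × 0.0390079 = 0.0113123
  w_C·f_C = 0.45 × 0.00214643 = 0.000965895
Normaliser: 0.0147088 + 0.0113123 + 0.000965895 = 0.026987
P(Segment C | the observation) ≈ 0.036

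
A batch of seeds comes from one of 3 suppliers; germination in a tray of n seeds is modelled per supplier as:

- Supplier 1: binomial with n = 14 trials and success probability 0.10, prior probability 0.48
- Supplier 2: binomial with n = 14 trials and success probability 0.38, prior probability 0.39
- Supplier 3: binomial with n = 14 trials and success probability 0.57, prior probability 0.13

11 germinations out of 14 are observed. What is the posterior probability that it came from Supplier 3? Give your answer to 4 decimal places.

0.9058

The responsibility of component k is π_k f_k(x) divided by Σ_j π_j f_j(x).
Binomial probabilities:
  L_1 = 2.65356e-09
  L_2 = 0.00206965
  L_3 = 0.0597214
Multiply by the mixture weights:
  π_1·L_1 = 0.48 × 2.65356e-09 = 1.27371e-09
  π_2·L_2 = 0.39 × 0.00206965 = 0.000807162
  π_3·L_3 = 0.13 × 0.0597214 = 0.00776379
Normaliser: 1.27371e-09 + 0.000807162 + 0.00776379 = 0.00857095
P(Supplier 3 | x) = 0.00776379 / 0.00857095 ≈ 0.9058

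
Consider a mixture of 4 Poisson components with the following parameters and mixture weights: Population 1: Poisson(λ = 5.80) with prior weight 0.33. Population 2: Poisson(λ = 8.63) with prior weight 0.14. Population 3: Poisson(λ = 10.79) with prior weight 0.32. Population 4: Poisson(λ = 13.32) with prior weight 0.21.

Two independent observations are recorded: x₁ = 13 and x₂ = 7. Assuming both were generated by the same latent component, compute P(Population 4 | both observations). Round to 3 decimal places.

Posterior ∝ prior × likelihood, so P(k | x) ∝ w_k f_k(x); normalise over all components.
Since both observations come from the same component, the likelihood for component k is f_k(x₁)·f_k(x₂).
  f_1 = [e^(−5.80)·5.80^13/13! = 0.00408673] × [0.132635] = 0.000542042
  f_2 = [e^(−8.63)·8.63^13/13! = 0.042257] × [0.126382] = 0.0053405
  f_3 = [e^(−10.79)·10.79^13/13! = 0.0889121] × [0.0696117] = 0.00618932
  f_4 = [e^(−13.32)·13.32^13/13! = 0.109515] × [0.0242268] = 0.00265319
Unnormalised posteriors:
  w_1·f_1 = 0.33 × 0.000542042 = 0.000178874
  w_2·f_2 = 0.14 × 0.0053405 = 0.000747671
  w_3·f_3 = 0.32 × 0.00618932 = 0.00198058
  w_4·f_4 = 0.21 × 0.00265319 = 0.00055717
Marginal: 0.000178874 + 0.000747671 + 0.00198058 + 0.00055717 = 0.0034643
P(Population 4 | x) ≈ 0.161

0.161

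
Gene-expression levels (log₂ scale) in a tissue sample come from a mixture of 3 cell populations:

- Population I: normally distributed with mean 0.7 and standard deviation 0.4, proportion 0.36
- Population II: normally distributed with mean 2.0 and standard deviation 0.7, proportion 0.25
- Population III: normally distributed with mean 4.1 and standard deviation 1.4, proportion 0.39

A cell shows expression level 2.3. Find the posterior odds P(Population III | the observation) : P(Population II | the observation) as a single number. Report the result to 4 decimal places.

0.3741

Since P(k|x) ∝ P(Z=k) f_k(x), the posterior odds are P(Z=i) f_i(x) / (P(Z=j) f_j(x)).
Evaluate each component's likelihood at the observed value:
  L_I = (1/(0.4·√(2π)))·exp(−(2.3−0.7)²/(2·0.4²)) = 0.997356·exp(-8.00000) = 0.000334576
  L_II = (1/(0.7·√(2π)))·exp(−(2.3−2.0)²/(2·0.7²)) = 0.569918·exp(-0.09184) = 0.51991
  L_III = (1/(1.4·√(2π)))·exp(−(2.3−4.1)²/(2·1.4²)) = 0.284959·exp(-0.82653) = 0.124688
0.0486283 / 0.129977 ≈ 0.3741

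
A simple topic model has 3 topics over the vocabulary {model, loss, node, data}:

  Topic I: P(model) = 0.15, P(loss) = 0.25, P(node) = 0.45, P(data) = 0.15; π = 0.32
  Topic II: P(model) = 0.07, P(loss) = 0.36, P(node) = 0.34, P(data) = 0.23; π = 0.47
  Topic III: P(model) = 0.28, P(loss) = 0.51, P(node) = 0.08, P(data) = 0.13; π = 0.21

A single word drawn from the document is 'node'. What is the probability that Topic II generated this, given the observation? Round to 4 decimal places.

0.4984

P(component k | x) = P(Z=k)·f_k(x) / marginal(x), where marginal(x) = Σ_j P(Z=j)·f_j(x).
Component likelihoods at x = 'node':
  p_I = 0.45
  p_II = 0.34
  p_III = 0.08
Multiply by the mixture weights:
  P(Z=I)·p_I = 0.32 × 0.45 = 0.144
  P(Z=II)·p_II = 0.47 × 0.34 = 0.1598
  P(Z=III)·p_III = 0.21 × 0.08 = 0.0168
Denominator: 0.144 + 0.1598 + 0.0168 = 0.3206
Responsibility of Topic II: 0.1598 / 0.3206 ≈ 0.4984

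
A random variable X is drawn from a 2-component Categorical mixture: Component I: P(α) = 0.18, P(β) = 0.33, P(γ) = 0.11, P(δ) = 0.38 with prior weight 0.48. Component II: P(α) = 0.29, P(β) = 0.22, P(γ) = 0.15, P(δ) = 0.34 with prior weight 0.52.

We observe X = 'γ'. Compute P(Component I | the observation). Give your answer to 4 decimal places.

0.4037

Posterior ∝ prior × likelihood, so P(k | x) ∝ w_k f_k(x); normalise over all components.
Categorical probabilities:
  L_I = 0.11
  L_II = 0.15
Prior × likelihood for each component:
  w_I·L_I = 0.48 × 0.11 = 0.0528
  w_II·L_II = 0.52 × 0.15 = 0.078
Marginal: 0.0528 + 0.078 = 0.1308
So the posterior for Component I is 0.0528 / 0.1308 ≈ 0.4037.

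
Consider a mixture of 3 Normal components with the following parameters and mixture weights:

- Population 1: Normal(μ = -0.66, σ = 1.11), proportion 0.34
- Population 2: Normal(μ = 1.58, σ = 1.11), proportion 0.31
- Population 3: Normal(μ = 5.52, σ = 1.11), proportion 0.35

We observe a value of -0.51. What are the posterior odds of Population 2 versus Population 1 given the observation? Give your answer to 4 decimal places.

Posterior odds = (π_i f_i(x)) / (π_j f_j(x)); the normalising sum cancels.
Normal densities:
  p_1 = 0.356141
  p_2 = 0.0610585
  p_3 = 1.40373e-07
Odds = (0.31/0.34) × (0.0610585/0.356141) = 0.911765 × 0.171445 ≈ 0.1563

0.1563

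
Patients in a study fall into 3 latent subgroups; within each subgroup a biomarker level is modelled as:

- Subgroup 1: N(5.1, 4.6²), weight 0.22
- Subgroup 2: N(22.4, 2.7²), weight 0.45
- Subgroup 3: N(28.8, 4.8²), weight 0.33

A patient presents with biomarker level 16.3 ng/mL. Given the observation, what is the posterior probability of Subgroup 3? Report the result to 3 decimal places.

Posterior ∝ prior × likelihood, so P(k | x) ∝ π_k f_k(x); normalise over all components.
Normal densities:
  p_1 = 0.00447576
  p_2 = 0.0115126
  p_3 = 0.00279927
Prior × likelihood for each component:
  π_1·p_1 = 0.22 × 0.00447576 = 0.000984668
  π_2·p_2 = 0.45 × 0.0115126 = 0.00518065
  π_3·p_3 = 0.33 × 0.00279927 = 0.000923759
Evidence: 0.000984668 + 0.00518065 + 0.000923759 = 0.00708908
P(Subgroup 3 | x) ≈ 0.130

0.130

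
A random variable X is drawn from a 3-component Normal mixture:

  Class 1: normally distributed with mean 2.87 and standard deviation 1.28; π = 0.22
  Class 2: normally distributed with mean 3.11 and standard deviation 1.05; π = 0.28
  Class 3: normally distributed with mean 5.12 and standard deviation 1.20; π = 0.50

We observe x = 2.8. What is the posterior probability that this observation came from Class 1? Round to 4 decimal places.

Posterior ∝ prior × likelihood, so P(k | x) ∝ P(Z=k) f_k(x); normalise over all components.
Component likelihoods at x = 2.8:
  f_1 = (1/(1.28·√(2π)))·exp(−(2.8−2.87)²/(2·1.28²)) = 0.311674·exp(-0.00150) = 0.311208
  f_2 = (1/(1.05·√(2π)))·exp(−(2.8−3.11)²/(2·1.05²)) = 0.379945·exp(-0.04358) = 0.363742
  f_3 = (1/(1.20·√(2π)))·exp(−(2.8−5.12)²/(2·1.20²)) = 0.332452·exp(-1.86889) = 0.0512957
Multiply by the mixture weights:
  P(Z=1)·f_1 = 0.22 × 0.311208 = 0.0684657
  P(Z=2)·f_2 = 0.28 × 0.363742 = 0.101848
  P(Z=3)·f_3 = 0.50 × 0.0512957 = 0.0256478
Sum: 0.0684657 + 0.101848 + 0.0256478 = 0.195961
Responsibility of Class 1: 0.0684657 / 0.195961 ≈ 0.3494

0.3494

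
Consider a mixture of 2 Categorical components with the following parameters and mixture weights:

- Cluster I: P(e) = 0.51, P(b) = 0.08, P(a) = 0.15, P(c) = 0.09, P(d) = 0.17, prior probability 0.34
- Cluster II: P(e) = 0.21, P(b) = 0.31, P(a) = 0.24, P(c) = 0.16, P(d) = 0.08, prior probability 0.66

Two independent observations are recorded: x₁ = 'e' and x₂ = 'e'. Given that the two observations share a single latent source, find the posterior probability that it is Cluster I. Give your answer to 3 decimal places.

Posterior ∝ prior × likelihood, so P(k | x) ∝ π_k f_k(x); normalise over all components.
Since both observations come from the same component, the likelihood for component k is f_k(x₁)·f_k(x₂).
  p_I = [P(e | comp) = 0.51] × [0.51] = 0.2601
  p_II = [P(e | comp) = 0.21] × [0.21] = 0.0441
Unnormalised posteriors:
  π_I·p_I = 0.34 × 0.2601 = 0.088434
  π_II·p_II = 0.66 × 0.0441 = 0.029106
Normaliser: 0.088434 + 0.029106 = 0.11754
Responsibility of Cluster I: 0.088434 / 0.11754 ≈ 0.752

0.752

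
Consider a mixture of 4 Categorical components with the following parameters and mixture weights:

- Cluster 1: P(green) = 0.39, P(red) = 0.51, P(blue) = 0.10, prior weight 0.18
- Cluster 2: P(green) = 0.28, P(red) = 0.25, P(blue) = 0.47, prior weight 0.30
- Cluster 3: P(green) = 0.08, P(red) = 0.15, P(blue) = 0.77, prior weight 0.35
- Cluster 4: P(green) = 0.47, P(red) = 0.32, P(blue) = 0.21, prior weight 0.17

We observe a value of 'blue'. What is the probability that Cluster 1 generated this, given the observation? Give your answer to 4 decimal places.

Posterior ∝ prior × likelihood, so P(k | x) ∝ π_k f_k(x); normalise over all components.
Evaluate each component's likelihood at the observed value:
  p_1 = 0.1
  p_2 = 0.47
  p_3 = 0.77
  p_4 = 0.21
Weight by the priors:
  π_1·p_1 = 0.18 × 0.1 = 0.018
  π_2·p_2 = 0.30 × 0.47 = 0.141
  π_3·p_3 = 0.35 × 0.77 = 0.2695
  π_4·p_4 = 0.17 × 0.21 = 0.0357
Evidence: 0.018 + 0.141 + 0.2695 + 0.0357 = 0.4642
So the posterior for Cluster 1 is 0.018 / 0.4642 ≈ 0.0388.

0.0388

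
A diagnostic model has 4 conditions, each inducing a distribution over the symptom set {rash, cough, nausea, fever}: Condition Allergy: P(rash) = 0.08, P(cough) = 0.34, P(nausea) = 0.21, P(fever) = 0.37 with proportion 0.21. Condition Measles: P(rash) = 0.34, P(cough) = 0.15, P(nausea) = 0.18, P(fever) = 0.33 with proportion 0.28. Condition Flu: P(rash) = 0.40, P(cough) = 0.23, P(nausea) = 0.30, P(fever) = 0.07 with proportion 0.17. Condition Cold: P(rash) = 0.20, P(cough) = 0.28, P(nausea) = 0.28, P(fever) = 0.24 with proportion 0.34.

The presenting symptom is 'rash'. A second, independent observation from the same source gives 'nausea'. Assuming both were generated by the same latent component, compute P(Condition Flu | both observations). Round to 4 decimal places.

0.3394

Posterior ∝ prior × likelihood, so P(k | x) ∝ P(Z=k) f_k(x); normalise over all components.
Since both observations come from the same component, the likelihood for component k is f_k(x₁)·f_k(x₂).
  L_Allergy = [P(rash | comp) = 0.08] × [0.21] = 0.0168
  L_Measles = [P(rash | comp) = 0.34] × [0.18] = 0.0612
  L_Flu = [P(rash | comp) = 0.40] × [0.3] = 0.12
  L_Cold = [P(rash | comp) = 0.20] × [0.28] = 0.056
Weight by the priors:
  P(Z=Allergy)·L_Allergy = 0.21 × 0.0168 = 0.003528
  P(Z=Measles)·L_Measles = 0.28 × 0.0612 = 0.017136
  P(Z=Flu)·L_Flu = 0.17 × 0.12 = 0.0204
  P(Z=Cold)·L_Cold = 0.34 × 0.056 = 0.01904
Marginal: 0.003528 + 0.017136 + 0.0204 + 0.01904 = 0.060104
P(Condition Flu | x₁, x₂) ≈ 0.3394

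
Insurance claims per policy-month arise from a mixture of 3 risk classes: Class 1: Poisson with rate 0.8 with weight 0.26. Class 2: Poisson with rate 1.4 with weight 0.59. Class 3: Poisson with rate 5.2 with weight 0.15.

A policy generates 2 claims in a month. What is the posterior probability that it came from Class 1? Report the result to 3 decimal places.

0.196

Apply Bayes' rule: the posterior for each component is proportional to its prior times its likelihood at x.
Poisson probabilities:
  p_1 = 0.143785
  p_2 = 0.241665
  p_3 = 0.074584
Unnormalised posteriors:
  π_1·p_1 = 0.26 × 0.143785 = 0.0373842
  π_2·p_2 = 0.59 × 0.241665 = 0.142582
  π_3·p_3 = 0.15 × 0.074584 = 0.0111876
Marginal: 0.0373842 + 0.142582 + 0.0111876 = 0.191154
So the posterior for Class 1 is 0.0373842 / 0.191154 ≈ 0.196.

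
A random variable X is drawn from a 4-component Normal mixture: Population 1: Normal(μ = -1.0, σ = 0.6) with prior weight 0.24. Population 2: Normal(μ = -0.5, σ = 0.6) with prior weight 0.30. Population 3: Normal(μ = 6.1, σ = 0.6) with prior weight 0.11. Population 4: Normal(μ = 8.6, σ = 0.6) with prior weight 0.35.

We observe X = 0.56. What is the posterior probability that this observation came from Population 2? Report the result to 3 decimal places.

Posterior ∝ prior × likelihood, so P(k | x) ∝ P(Z=k) f_k(x); normalise over all components.
Component likelihoods at x = 0.56:
  L_1 = 0.0226383
  L_2 = 0.139643
  L_3 = 2.0417e-19
  L_4 = 6.78891e-40
Prior × likelihood for each component:
  P(Z=1)·L_1 = 0.24 × 0.0226383 = 0.00543319
  P(Z=2)·L_2 = 0.30 × 0.139643 = 0.0418928
  P(Z=3)·L_3 = 0.11 × 2.0417e-19 = 2.24587e-20
  P(Z=4)·L_4 = 0.35 × 6.78891e-40 = 2.37612e-40
Normaliser: 0.00543319 + 0.0418928 + 2.24587e-20 + 2.37612e-40 = 0.047326
P(Population 2 | data) ≈ 0.885

0.885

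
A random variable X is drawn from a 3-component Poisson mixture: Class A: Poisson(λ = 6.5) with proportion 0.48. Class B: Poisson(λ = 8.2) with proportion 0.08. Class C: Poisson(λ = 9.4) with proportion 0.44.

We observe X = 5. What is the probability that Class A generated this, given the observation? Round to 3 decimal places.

Apply Bayes' rule: the posterior for each component is proportional to its prior times its likelihood at x.
Poisson probabilities:
  L_A = 0.145369
  L_B = 0.0848542
  L_C = 0.0505929
Unnormalised posteriors:
  π_A·L_A = 0.48 × 0.145369 = 0.0697771
  π_B·L_B = 0.08 × 0.0848542 = 0.00678833
  π_C·L_C = 0.44 × 0.0505929 = 0.0222609
Evidence: 0.0697771 + 0.00678833 + 0.0222609 = 0.0988263
P(Class A | x) ≈ 0.706

0.706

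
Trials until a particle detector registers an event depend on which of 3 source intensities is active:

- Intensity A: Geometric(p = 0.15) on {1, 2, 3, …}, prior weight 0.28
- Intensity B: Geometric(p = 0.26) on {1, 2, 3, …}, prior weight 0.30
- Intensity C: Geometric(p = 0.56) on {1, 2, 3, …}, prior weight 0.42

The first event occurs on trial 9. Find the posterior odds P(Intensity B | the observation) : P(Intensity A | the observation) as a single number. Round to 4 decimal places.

Since P(k|x) ∝ π_k f_k(x), the posterior odds are π_i f_i(x) / (π_j f_j(x)).
Evaluate each component's likelihood at the observed value:
  p_A = 0.15·(1−0.15)^8 = 0.15·0.272491 = 0.0408736
  p_B = 0.26·(1−0.26)^8 = 0.26·0.0899195 = 0.0233791
  p_C = 0.56·(1−0.56)^8 = 0.56·0.00140482 = 0.000786701
Odds = (0.30/0.28) × (0.0233791/0.0408736) = 1.07143 × 0.571985 ≈ 0.6128

0.6128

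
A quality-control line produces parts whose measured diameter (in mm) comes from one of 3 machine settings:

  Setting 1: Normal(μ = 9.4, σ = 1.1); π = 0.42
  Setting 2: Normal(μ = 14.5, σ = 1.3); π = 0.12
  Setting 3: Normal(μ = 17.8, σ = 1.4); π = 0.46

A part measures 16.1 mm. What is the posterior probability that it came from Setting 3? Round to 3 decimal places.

0.784

By Bayes' theorem, P(k | x) = π_k f_k(x) / Σ_j π_j f_j(x).
Normal densities:
  L_1 = (1/(1.1·√(2π)))·exp(−(16.1−9.4)²/(2·1.1²)) = 0.362675·exp(-18.54959) = 3.18812e-09
  L_2 = (1/(1.3·√(2π)))·exp(−(16.1−14.5)²/(2·1.3²)) = 0.306879·exp(-0.75740) = 0.143891
  L_3 = (1/(1.4·√(2π)))·exp(−(16.1−17.8)²/(2·1.4²)) = 0.284959·exp(-0.73724) = 0.136333
Prior × likelihood for each component:
  π_1·L_1 = 0.42 × 3.18812e-09 = 1.33901e-09
  π_2·L_2 = 0.12 × 0.143891 = 0.0172669
  π_3·L_3 = 0.46 × 0.136333 = 0.0627131
Marginal: 1.33901e-09 + 0.0172669 + 0.0627131 = 0.07998
Responsibility of Setting 3: 0.0627131 / 0.07998 ≈ 0.784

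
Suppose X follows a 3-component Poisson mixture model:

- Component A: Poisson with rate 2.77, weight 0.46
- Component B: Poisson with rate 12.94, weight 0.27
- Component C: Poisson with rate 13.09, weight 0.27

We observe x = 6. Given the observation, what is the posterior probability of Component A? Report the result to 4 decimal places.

Posterior ∝ prior × likelihood, so P(k | x) ∝ π_k f_k(x); normalise over all components.
Poisson probabilities:
  f_A = 0.0393143
  f_B = 0.0156496
  f_C = 0.0144341
Unnormalised posteriors:
  π_A·f_A = 0.46 × 0.0393143 = 0.0180846
  π_B·f_B = 0.27 × 0.0156496 = 0.00422539
  π_C·f_C = 0.27 × 0.0144341 = 0.00389722
Normaliser: 0.0180846 + 0.00422539 + 0.00389722 = 0.0262072
So the posterior for Component A is 0.0180846 / 0.0262072 ≈ 0.6901.

0.6901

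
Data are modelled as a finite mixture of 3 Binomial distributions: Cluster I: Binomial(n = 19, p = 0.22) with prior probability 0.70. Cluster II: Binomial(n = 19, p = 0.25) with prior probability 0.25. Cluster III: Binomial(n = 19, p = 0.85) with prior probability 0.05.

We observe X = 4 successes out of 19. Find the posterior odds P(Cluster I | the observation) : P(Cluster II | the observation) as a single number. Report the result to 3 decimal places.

3.024

Since P(k|x) ∝ π_k f_k(x), the posterior odds are π_i f_i(x) / (π_j f_j(x)).
Evaluate each component's likelihood at the observed value:
  f_I = C(19,4)·0.22^4·0.78^15 = 3876·0.00234256·0.0240668 = 0.218521
  f_II = C(19,4)·0.25^4·0.75^15 = 3876·0.00390625·0.0133635 = 0.202331
  f_III = C(19,4)·0.85^4·0.15^15 = 3876·0.522006·4.37894e-13 = 8.85989e-10
Posterior odds = (π_I·f_I) / (π_II·f_II) = (0.70·0.218521) / (0.25·0.202331) = 0.152965 / 0.0505828 ≈ 3.024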